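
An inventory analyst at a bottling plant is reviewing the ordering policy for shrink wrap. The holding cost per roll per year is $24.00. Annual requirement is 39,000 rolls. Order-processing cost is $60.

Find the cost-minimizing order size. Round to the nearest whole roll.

Q* = √(2·D·S / H) = √(2·39,000·60 / 24) = √195,000.0 ≈ 441.59

442 rolls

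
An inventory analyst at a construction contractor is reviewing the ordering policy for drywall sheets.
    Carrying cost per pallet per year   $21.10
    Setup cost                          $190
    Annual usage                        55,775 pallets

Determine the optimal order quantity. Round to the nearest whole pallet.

EOQ = √(2DS/H) = √(2 × 55,775 × 190 / 21.1)
    = √(1,004,478.67) ≈ 1,002.24

1,002 pallets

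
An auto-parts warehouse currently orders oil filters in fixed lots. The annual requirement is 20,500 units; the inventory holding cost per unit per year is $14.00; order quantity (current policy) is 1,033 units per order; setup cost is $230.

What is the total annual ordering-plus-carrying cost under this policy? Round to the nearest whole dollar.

Annual ordering cost = (D/Q)·S = (20,500/1,033) × 230 = $4,564.38
Annual holding cost  = (Q/2)·H = (1,033/2) × 14 = $7,231.00
Total = $4,564.38 + $7,231.00 = $11,795.38

$11,795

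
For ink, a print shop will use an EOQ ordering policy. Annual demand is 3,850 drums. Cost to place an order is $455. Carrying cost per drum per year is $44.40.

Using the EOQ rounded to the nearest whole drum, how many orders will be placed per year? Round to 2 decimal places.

13.70 orders per year

2DS/H = 2·3,850·455/44.4 = 78,907.66
EOQ = √78,907.66 ≈ 280.91 → Q = 281
Orders per year = D/Q = 3,850 / 281 = 13.701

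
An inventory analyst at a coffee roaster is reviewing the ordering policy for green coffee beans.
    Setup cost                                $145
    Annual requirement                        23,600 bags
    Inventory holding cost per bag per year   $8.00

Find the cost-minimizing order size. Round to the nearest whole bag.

Optimal lot size Q* = (2 × 23,600 × $145 / $8)^½ ≈ 924.93

925 bags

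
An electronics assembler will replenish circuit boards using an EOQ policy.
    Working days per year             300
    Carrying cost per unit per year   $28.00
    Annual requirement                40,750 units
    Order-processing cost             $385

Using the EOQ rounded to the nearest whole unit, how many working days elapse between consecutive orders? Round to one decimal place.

Optimal lot size Q* = (2 × 40,750 × $385 / $28)^½ ≈ 1,058.60 → Q = 1,059 units
Cycle time = (working days × Q)/D = (300 × 1,059) / 40,750 = 7.796 days

7.8 days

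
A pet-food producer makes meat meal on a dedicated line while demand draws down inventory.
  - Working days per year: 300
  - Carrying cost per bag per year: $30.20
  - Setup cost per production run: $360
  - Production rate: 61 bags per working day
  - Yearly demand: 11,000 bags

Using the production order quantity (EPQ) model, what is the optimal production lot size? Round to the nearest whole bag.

Daily demand d = 11,000/300 = 36.667; p = 61; 1 − d/p = 0.39891
EPQ = √(2DS / (H(1 − d/p)))
    = √(2 × 11,000 × 360 / (30.2 × 0.39891)) ≈ 810.82

811 bags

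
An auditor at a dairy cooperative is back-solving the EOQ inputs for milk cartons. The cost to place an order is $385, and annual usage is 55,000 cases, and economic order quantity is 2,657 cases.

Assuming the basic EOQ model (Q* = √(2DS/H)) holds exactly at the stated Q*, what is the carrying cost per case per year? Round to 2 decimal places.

$6.00

From Q* = √(2DS/H) ⇒ Q*² = 2DS/H.
H = 2DS / Q² = 2 × 55,000 × 385 / 2,657² = 5.9989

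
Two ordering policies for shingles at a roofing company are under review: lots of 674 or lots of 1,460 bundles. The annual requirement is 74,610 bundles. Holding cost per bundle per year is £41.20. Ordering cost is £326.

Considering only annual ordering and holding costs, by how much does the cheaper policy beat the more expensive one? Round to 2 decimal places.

£3,236.24

For each Q, cost = (D/Q)·S + (Q/2)·H.
TC(674) = (74,610/674)×326 + (674/2)×41.2 = £49,971.73
TC(1,460) = (74,610/1,460)×326 + (1,460/2)×41.2 = £46,735.49
Cheaper: Q = 1,460.  Difference = £3,236.24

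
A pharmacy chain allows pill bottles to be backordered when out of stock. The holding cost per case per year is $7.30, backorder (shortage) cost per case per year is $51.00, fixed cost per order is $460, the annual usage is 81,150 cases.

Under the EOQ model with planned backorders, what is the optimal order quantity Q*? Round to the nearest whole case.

Basic EOQ = √(2·81,150·460/7.3) = 3,197.987
Backorder adjustment √((H+b)/b) = √((7.3+51)/51) = 1.0692
Q* = 3,197.987 × 1.0692 ≈ 3,419.21

3,419 cases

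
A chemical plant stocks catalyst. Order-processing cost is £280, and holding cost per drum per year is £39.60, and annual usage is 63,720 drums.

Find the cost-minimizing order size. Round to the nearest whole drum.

949 drums

Optimal lot size Q* = (2 × 63,720 × £280 / £39.6)^½ ≈ 949.26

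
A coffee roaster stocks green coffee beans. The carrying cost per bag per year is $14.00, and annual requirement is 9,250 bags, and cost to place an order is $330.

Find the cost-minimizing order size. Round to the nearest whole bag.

660 bags

2DS/H = 2·9,250·330/14 = 436,071.43
EOQ = √436,071.43 ≈ 660.36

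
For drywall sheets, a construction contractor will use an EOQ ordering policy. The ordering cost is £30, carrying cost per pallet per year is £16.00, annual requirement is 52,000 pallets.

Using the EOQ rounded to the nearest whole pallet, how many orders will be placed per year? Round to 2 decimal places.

117.65 orders per year

2DS/H = 2·52,000·30/16 = 195,000.00
EOQ = √195,000.00 ≈ 441.59 → Q = 442
N = D/Q = 52,000/442 ≈ 117.647 orders/yr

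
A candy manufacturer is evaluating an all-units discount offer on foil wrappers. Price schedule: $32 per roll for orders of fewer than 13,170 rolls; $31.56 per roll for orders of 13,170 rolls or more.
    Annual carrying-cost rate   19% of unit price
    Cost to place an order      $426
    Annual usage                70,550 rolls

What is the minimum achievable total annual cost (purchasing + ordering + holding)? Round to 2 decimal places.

$2,268,326.32

H₁ = 19%×$32 = $6.0800;  H₂ = 19%×$31.56 = $5.9964
EOQ₁ = √(2×70,550×426/6.0800) = 3,144.25  (< 13,170, feasible at tier 1)
EOQ₂ = √(2×70,550×426/5.9964) = 3,166.09  (< 13,170 → use Q = 13,170 at tier-2 price)
TC(tier 1 (EOQ₁), Q≈3,144.2) = $2,276,717.02
TC(tier 2, Q≈13,170.0) = $2,268,326.32
Minimum at tier 2: $2,268,326.32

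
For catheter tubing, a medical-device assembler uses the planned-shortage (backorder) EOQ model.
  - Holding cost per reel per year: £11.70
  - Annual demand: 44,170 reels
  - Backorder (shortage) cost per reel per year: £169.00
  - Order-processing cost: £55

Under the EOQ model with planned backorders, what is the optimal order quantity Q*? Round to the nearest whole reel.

Q* = √(2DS/H) · √((H + b)/b)
   = √(2 × 44,170 × 55 / 11.7) · √((11.7 + 169) / 169)
   = 644.417 × 1.0340 ≈ 666.35

666 reels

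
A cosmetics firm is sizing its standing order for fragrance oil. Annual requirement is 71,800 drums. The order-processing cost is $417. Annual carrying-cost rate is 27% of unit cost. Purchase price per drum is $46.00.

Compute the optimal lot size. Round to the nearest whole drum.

2,196 drums

Carrying cost H = $46 × 27% = $12.4200/drum/yr
EOQ = √(2DS/H) = √(2 × 71,800 × 417 / 12.42)
    = √(4,821,352.66) ≈ 2,195.76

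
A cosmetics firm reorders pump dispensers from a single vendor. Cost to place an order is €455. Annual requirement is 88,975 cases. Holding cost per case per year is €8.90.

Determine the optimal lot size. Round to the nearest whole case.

2DS/H = 2·88,975·455/8.9 = 9,097,443.82
EOQ = √9,097,443.82 ≈ 3,016.20

3,016 cases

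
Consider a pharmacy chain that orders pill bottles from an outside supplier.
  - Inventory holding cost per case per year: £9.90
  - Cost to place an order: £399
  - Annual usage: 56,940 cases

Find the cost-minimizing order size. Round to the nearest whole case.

EOQ = √(2DS/H) = √(2 × 56,940 × 399 / 9.9)
    = √(4,589,709.09) ≈ 2,142.36

2,142 cases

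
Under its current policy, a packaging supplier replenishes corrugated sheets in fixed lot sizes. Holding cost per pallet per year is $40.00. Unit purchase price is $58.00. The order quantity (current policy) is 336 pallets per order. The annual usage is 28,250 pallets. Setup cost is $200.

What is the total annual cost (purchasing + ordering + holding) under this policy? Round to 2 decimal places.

$1,662,035.48

Orders/yr = 28,250/336 = 84.077; ordering cost = 84.077 × $200 = $16,815.48
Average inventory = 336/2 = 168; holding cost = 168 × $40 = $6,720.00
Purchase cost = D·C = 28,250 × 58 = $1,638,500.00
Total = $16,815.48 + $6,720.00 + $1,638,500.00 = $1,662,035.48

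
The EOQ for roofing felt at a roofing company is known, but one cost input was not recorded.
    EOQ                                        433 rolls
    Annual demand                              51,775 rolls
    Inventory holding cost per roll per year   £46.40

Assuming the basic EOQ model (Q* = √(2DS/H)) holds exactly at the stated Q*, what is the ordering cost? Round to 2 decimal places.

£84.01

EOQ relation: Q² = 2DS/H, so rearrange for the unknown.
S = Q²H / (2D) = 433² × 46.4 / (2 × 51,775) = 84.0125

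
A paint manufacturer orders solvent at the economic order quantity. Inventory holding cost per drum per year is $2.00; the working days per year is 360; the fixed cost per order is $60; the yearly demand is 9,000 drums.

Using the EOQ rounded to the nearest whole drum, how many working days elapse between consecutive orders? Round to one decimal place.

EOQ = √(2DS/H) = √(2 × 9,000 × 60 / 2)
    = √(540,000.00) ≈ 734.85 → Q = 735 drums
Days between orders = 360 / (D/Q) = 360 / 12.245 ≈ 29.400

29.4 days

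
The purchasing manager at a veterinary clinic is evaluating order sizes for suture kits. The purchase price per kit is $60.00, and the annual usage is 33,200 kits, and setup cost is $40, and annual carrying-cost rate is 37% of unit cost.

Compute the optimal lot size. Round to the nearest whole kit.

H = i·C = 0.37 × $60 = $22.2000 per kit-year
EOQ = √(2DS/H) = √(2 × 33,200 × 40 / 22.2)
    = √(119,639.64) ≈ 345.89

346 kits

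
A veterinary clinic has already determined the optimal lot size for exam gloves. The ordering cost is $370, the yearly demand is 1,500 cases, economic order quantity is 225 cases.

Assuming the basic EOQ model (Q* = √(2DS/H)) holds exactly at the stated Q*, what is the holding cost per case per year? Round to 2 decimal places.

$21.93

Since Q* = (2DS/H)^½, squaring gives Q*²·H = 2DS.
H = 2DS / Q² = 2 × 1,500 × 370 / 225² = 21.9259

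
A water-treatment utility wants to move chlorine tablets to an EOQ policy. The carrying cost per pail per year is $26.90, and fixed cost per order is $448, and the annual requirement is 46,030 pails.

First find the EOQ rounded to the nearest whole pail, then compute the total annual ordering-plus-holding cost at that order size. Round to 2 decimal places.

$33,308.16

Optimal lot size Q* = (2 × 46,030 × $448 / $26.9)^½ ≈ 1,238.22 → Q = 1,238 pails
Ordering: D/Q × S = 46,030/1,238 × $448 = $16,657.06
Holding:  Q/2 × H = 1,238/2 × $26.9 = $16,651.10
Total = $16,657.06 + $16,651.10 = $33,308.16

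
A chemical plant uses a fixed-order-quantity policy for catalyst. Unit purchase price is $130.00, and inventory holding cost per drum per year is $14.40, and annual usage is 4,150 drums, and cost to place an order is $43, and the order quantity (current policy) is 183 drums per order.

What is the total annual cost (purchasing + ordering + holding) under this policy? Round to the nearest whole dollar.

$541,793

Ordering: D/Q × S = 4,150/183 × $43 = $975.14
Holding:  Q/2 × H = 183/2 × $14.4 = $1,317.60
Purchase cost = D·C = 4,150 × 130 = $539,500.00
Total = $975.14 + $1,317.60 + $539,500.00 = $541,792.74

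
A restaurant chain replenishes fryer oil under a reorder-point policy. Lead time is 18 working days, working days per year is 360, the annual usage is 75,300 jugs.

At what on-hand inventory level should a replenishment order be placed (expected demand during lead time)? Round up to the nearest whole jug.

3,765 jugs

Daily demand d = 75,300 / 360 = 209.167 jugs/day
Demand during lead time = 209.167 × 18 = 3,765.00
Reorder point = 3,765.00 → round up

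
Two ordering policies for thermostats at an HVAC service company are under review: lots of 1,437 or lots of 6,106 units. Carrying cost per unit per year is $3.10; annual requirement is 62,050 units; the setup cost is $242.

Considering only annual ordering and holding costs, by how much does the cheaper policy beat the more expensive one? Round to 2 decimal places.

$753.43

TC(Q) = (D/Q)S + (Q/2)H
TC(1,437) = (62,050/1,437)×242 + (1,437/2)×3.1 = $12,676.97
TC(6,106) = (62,050/6,106)×242 + (6,106/2)×3.1 = $11,923.54
Lots of 6,106 are cheaper by $753.43.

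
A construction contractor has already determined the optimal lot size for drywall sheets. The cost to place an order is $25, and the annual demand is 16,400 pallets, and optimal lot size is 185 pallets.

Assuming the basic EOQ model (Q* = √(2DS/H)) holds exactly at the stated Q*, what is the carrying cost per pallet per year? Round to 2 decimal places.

$23.96

EOQ relation: Q² = 2DS/H, so rearrange for the unknown.
H = 2DS / Q² = 2 × 16,400 × 25 / 185² = 23.9591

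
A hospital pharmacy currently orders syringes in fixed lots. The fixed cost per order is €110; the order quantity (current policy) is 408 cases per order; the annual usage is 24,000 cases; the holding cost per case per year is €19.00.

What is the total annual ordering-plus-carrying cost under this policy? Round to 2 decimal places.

Orders/yr = 24,000/408 = 58.824; ordering cost = 58.824 × €110 = €6,470.59
Average inventory = 408/2 = 204; holding cost = 204 × €19 = €3,876.00
Total = €6,470.59 + €3,876.00 = €10,346.59

€10,346.59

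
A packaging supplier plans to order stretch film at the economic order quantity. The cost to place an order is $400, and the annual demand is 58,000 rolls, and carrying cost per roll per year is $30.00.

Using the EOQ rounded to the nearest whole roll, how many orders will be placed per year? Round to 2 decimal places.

46.62 orders per year

Q* = √(2·D·S / H) = √(2·58,000·400 / 30) = √1,546,666.7 ≈ 1,243.65 → Q = 1,244
N = D/Q = 58,000/1,244 ≈ 46.624 orders/yr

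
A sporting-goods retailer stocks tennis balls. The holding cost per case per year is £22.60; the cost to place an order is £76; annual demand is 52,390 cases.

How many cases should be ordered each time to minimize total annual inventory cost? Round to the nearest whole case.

594 cases

Optimal lot size Q* = (2 × 52,390 × £76 / £22.6)^½ ≈ 593.60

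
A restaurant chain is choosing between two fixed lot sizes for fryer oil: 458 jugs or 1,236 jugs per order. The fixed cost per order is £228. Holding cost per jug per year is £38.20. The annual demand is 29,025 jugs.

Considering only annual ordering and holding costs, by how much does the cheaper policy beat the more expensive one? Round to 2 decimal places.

£5,764.80

For each Q, cost = (D/Q)·S + (Q/2)·H.
TC(458) = (29,025/458)×228 + (458/2)×38.2 = £23,196.93
TC(1,236) = (29,025/1,236)×228 + (1,236/2)×38.2 = £28,961.73
Cheaper: Q = 458.  Difference = £5,764.80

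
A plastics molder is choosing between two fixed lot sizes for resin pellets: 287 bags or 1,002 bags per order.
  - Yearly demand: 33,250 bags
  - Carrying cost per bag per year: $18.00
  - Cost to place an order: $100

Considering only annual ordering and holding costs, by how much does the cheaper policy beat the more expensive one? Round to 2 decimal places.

For each Q, cost = (D/Q)·S + (Q/2)·H.
TC(287) = (33,250/287)×100 + (287/2)×18 = $14,168.37
TC(1,002) = (33,250/1,002)×100 + (1,002/2)×18 = $12,336.36
Lots of 1,002 are cheaper by $1,832.00.

$1,832.00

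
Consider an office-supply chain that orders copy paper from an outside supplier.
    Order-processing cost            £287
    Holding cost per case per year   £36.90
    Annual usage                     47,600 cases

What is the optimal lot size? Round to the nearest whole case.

860 cases

Optimal lot size Q* = (2 × 47,600 × £287 / £36.9)^½ ≈ 860.49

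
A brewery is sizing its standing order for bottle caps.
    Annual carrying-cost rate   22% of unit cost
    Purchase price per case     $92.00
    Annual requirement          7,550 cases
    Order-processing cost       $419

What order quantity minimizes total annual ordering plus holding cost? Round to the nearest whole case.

Holding cost per case per year: H = 22% × $92 = $20.2400
Q* = √(2·D·S / H) = √(2·7,550·419 / 20.24) = √312,593.9 ≈ 559.10

559 cases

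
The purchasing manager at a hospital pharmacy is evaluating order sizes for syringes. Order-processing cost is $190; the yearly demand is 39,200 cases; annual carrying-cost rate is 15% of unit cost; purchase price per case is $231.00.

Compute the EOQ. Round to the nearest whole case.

656 cases

Carrying cost H = $231 × 15% = $34.6500/case/yr
2DS/H = 2·39,200·190/34.65 = 429,898.99
EOQ = √429,898.99 ≈ 655.67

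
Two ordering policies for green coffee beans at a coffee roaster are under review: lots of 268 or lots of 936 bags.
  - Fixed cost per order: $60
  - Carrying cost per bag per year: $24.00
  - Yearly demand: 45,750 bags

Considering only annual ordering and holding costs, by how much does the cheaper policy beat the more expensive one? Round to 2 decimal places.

For each Q, cost = (D/Q)·S + (Q/2)·H.
TC(268) = (45,750/268)×60 + (268/2)×24 = $13,458.54
TC(936) = (45,750/936)×60 + (936/2)×24 = $14,164.69
|ΔTC| = |$13,458.54 − $14,164.69| = $706.15

$706.15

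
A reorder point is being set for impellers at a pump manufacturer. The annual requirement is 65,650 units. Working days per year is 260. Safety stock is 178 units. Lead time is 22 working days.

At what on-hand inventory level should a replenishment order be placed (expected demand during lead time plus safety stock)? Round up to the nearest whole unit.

5,733 units

Daily demand d = 65,650 / 260 = 252.500 units/day
Demand during lead time = 252.500 × 22 = 5,555.00
Reorder point = 5,555.00 + 178 = 5,733.00 → round up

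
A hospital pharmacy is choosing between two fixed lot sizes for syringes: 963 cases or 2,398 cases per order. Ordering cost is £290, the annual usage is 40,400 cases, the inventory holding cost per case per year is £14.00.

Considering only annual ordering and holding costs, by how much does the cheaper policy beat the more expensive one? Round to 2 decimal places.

TC(Q) = (D/Q)S + (Q/2)H
TC(963) = (40,400/963)×290 + (963/2)×14 = £18,907.15
TC(2,398) = (40,400/2,398)×290 + (2,398/2)×14 = £21,671.74
Lots of 963 are cheaper by £2,764.59.

£2,764.59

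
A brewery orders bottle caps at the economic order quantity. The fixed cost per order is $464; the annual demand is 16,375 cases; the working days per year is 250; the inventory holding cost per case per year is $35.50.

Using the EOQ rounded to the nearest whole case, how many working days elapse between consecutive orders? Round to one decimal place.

10.0 days

Q* = √(2·D·S / H) = √(2·16,375·464 / 35.5) = √428,056.3 ≈ 654.26 → Q = 654 cases
Cycle time = (working days × Q)/D = (250 × 654) / 16,375 = 9.985 days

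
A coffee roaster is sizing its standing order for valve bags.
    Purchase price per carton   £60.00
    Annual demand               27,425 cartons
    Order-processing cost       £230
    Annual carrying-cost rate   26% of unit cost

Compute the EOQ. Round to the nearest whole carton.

H = i·C = 0.26 × £60 = £15.6000 per carton-year
2DS/H = 2·27,425·230/15.6 = 808,685.90
EOQ = √808,685.90 ≈ 899.27

899 cartons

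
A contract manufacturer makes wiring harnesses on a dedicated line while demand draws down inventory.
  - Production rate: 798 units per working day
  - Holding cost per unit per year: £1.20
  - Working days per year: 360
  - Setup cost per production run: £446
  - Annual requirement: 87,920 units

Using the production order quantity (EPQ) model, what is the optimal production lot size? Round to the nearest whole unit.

d = 87,920/360 = 244.2222 units/day;  effective holding cost H(1 − d/p) = 1.2·(1 − 244.2222/798) = 0.83275
Q* = √(2DS / H_eff) = √(2·87,920·446 / 0.83275) ≈ 9,704.41

9,704 units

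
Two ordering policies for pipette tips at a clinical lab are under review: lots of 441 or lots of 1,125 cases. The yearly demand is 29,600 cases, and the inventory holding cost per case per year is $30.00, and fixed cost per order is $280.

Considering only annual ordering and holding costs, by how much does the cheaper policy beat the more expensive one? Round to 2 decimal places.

$1,166.54

TC(Q) = (D/Q)S + (Q/2)H
TC(441) = (29,600/441)×280 + (441/2)×30 = $25,408.65
TC(1,125) = (29,600/1,125)×280 + (1,125/2)×30 = $24,242.11
Lots of 1,125 are cheaper by $1,166.54.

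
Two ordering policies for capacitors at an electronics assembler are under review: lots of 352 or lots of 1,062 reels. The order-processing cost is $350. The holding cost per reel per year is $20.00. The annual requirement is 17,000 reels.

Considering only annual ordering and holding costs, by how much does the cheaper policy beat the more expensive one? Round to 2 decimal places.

Annual cost at Q: ordering D·S/Q plus holding Q·H/2.
TC(352) = (17,000/352)×350 + (352/2)×20 = $20,423.41
TC(1,062) = (17,000/1,062)×350 + (1,062/2)×20 = $16,222.64
|ΔTC| = |$20,423.41 − $16,222.64| = $4,200.77

$4,200.77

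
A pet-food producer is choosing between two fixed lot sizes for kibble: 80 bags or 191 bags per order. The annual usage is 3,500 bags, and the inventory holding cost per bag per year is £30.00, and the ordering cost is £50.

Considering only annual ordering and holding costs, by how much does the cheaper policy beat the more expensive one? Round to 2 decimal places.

£393.73

TC(Q) = (D/Q)S + (Q/2)H
TC(80) = (3,500/80)×50 + (80/2)×30 = £3,387.50
TC(191) = (3,500/191)×50 + (191/2)×30 = £3,781.23
|ΔTC| = |£3,387.50 − £3,781.23| = £393.73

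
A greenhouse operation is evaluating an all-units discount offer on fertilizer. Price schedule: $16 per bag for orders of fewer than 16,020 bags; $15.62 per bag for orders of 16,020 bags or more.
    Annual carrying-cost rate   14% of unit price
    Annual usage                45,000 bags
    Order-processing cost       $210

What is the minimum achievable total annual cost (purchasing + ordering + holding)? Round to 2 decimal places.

$721,006.16

H₁ = 14%×$16 = $2.2400;  H₂ = 14%×$15.62 = $2.1868
EOQ₁ = √(2×45,000×210/2.2400) = 2,904.74  (< 16,020, feasible at tier 1)
EOQ₂ = √(2×45,000×210/2.1868) = 2,939.86  (< 16,020 → use Q = 16,020 at tier-2 price)
TC(tier 1 (EOQ₁), Q≈2,904.7) = $726,506.61
TC(tier 2, Q≈16,020.0) = $721,006.16
Minimum at tier 2: $721,006.16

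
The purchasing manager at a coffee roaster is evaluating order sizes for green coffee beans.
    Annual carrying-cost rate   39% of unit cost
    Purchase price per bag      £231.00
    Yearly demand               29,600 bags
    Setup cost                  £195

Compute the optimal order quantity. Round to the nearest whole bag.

Carrying cost H = £231 × 39% = £90.0900/bag/yr
EOQ = √(2DS/H) = √(2 × 29,600 × 195 / 90.09)
    = √(128,138.53) ≈ 357.96

358 bags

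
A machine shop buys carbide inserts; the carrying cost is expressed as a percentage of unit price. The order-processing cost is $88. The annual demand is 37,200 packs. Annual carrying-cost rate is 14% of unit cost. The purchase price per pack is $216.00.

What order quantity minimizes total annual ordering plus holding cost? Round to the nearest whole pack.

Holding cost per pack per year: H = 14% × $216 = $30.2400
EOQ = √(2DS/H) = √(2 × 37,200 × 88 / 30.24)
    = √(216,507.94) ≈ 465.30

465 packs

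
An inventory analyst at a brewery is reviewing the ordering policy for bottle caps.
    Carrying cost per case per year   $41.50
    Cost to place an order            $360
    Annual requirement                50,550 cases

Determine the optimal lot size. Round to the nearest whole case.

Optimal lot size Q* = (2 × 50,550 × $360 / $41.5)^½ ≈ 936.49

936 cases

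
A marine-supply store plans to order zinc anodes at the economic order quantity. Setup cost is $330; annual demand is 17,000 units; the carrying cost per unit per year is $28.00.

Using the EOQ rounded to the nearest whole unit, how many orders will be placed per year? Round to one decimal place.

Optimal lot size Q* = (2 × 17,000 × $330 / $28)^½ ≈ 633.02 → Q = 633
N = D/Q = 17,000/633 ≈ 26.856 orders/yr

26.9 orders per year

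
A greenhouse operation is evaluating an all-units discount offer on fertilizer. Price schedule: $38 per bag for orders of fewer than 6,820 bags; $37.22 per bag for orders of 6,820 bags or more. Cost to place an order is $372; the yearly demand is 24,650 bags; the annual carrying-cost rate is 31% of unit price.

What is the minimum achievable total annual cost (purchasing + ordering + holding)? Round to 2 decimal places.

H₁ = 31%×$38 = $11.7800;  H₂ = 31%×$37.22 = $11.5382
EOQ₁ = √(2×24,650×372/11.7800) = 1,247.73  (< 6,820, feasible at tier 1)
EOQ₂ = √(2×24,650×372/11.5382) = 1,260.74  (< 6,820 → use Q = 6,820 at tier-2 price)
TC(tier 1 (EOQ₁), Q≈1,247.7) = $951,398.32
TC(tier 2, Q≈6,820.0) = $958,162.81
Minimum at tier 1 (EOQ₁): $951,398.32

$951,398.32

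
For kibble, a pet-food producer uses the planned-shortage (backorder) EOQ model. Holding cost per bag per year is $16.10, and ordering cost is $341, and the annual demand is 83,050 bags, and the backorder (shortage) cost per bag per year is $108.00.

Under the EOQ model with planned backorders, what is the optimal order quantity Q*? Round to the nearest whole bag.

Q* = √(2DS/H) · √((H + b)/b)
   = √(2 × 83,050 × 341 / 16.1) · √((16.1 + 108) / 108)
   = 1,875.638 × 1.0719 ≈ 2,010.59

2,011 bags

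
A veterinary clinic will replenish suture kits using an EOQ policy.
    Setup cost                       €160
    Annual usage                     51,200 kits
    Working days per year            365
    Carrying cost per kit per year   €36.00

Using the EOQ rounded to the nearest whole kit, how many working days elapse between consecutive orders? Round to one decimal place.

4.8 days

EOQ = √(2DS/H) = √(2 × 51,200 × 160 / 36)
    = √(455,111.11) ≈ 674.62 → Q = 675 kits
Days between orders = 365 / (D/Q) = 365 / 75.852 ≈ 4.812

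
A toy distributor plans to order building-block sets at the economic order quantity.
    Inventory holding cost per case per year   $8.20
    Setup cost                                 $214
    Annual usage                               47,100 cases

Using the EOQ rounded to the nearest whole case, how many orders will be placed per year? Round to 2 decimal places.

30.04 orders per year

EOQ = √(2DS/H) = √(2 × 47,100 × 214 / 8.2)
    = √(2,458,390.24) ≈ 1,567.93 → Q = 1,568
Orders per year = D/Q = 47,100 / 1,568 = 30.038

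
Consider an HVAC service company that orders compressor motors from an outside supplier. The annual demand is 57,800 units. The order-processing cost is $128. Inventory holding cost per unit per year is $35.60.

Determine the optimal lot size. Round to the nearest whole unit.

645 units

EOQ = √(2DS/H) = √(2 × 57,800 × 128 / 35.6)
    = √(415,640.45) ≈ 644.70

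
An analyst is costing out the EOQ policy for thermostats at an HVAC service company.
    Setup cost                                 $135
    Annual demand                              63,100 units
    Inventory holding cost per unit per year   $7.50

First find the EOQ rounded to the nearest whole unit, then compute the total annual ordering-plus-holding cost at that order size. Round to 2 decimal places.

$11,303.87

Optimal lot size Q* = (2 × 63,100 × $135 / $7.5)^½ ≈ 1,507.18 → Q = 1,507 units
Annual ordering cost = (D/Q)·S = (63,100/1,507) × 135 = $5,652.62
Annual holding cost  = (Q/2)·H = (1,507/2) × 7.5 = $5,651.25
Total = $5,652.62 + $5,651.25 = $11,303.87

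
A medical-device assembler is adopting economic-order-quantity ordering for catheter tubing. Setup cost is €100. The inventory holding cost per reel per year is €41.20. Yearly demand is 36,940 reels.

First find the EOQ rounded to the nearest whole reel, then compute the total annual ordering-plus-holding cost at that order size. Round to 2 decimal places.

€17,446.66

2DS/H = 2·36,940·100/41.2 = 179,320.39
EOQ = √179,320.39 ≈ 423.46 → Q = 423 reels
Orders/yr = 36,940/423 = 87.329; ordering cost = 87.329 × €100 = €8,732.86
Average inventory = 423/2 = 211.5; holding cost = 211.5 × €41.2 = €8,713.80
Total = €8,732.86 + €8,713.80 = €17,446.66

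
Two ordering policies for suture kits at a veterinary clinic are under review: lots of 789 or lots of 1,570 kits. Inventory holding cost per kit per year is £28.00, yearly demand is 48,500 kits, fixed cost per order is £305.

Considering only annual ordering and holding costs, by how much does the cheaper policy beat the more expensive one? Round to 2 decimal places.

Annual cost at Q: ordering D·S/Q plus holding Q·H/2.
TC(789) = (48,500/789)×305 + (789/2)×28 = £29,794.42
TC(1,570) = (48,500/1,570)×305 + (1,570/2)×28 = £31,401.97
Lots of 789 are cheaper by £1,607.56.

£1,607.56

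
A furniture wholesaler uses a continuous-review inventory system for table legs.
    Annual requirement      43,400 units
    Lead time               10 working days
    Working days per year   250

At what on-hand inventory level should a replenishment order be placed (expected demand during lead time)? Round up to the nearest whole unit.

Daily demand d = 43,400 / 250 = 173.600 units/day
Demand during lead time = 173.600 × 10 = 1,736.00
Reorder point = 1,736.00 → round up

1,736 units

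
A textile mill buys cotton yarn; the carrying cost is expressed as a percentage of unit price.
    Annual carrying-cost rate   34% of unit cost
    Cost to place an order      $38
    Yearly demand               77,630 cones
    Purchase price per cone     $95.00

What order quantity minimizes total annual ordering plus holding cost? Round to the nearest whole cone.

Carrying cost H = $95 × 34% = $32.3000/cone/yr
Q* = √(2·D·S / H) = √(2·77,630·38 / 32.3) = √182,658.8 ≈ 427.39

427 cones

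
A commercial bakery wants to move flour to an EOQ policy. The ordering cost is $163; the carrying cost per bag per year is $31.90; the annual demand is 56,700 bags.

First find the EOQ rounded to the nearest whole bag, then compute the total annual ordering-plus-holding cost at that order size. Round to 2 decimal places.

$24,282.63

Optimal lot size Q* = (2 × 56,700 × $163 / $31.9)^½ ≈ 761.21 → Q = 761 bags
Ordering: D/Q × S = 56,700/761 × $163 = $12,144.68
Holding:  Q/2 × H = 761/2 × $31.9 = $12,137.95
Total = $12,144.68 + $12,137.95 = $24,282.63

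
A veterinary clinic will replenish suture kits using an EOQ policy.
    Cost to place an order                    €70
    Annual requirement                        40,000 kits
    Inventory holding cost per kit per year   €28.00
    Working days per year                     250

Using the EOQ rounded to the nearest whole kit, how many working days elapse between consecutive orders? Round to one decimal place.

2.8 days

2DS/H = 2·40,000·70/28 = 200,000.00
EOQ = √200,000.00 ≈ 447.21 → Q = 447 kits
Days between orders = 250 / (D/Q) = 250 / 89.485 ≈ 2.794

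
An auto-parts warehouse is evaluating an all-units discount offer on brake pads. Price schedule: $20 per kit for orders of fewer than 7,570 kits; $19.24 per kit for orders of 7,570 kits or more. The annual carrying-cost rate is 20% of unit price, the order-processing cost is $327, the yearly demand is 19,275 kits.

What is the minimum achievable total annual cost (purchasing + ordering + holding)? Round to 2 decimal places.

H₁ = 20%×$20 = $4.0000;  H₂ = 20%×$19.24 = $3.8480
EOQ₁ = √(2×19,275×327/4.0000) = 1,775.24  (< 7,570, feasible at tier 1)
EOQ₂ = √(2×19,275×327/3.8480) = 1,809.96  (< 7,570 → use Q = 7,570 at tier-2 price)
TC(tier 1 (EOQ₁), Q≈1,775.2) = $392,600.94
TC(tier 2, Q≈7,570.0) = $386,248.30
Minimum at tier 2: $386,248.30

$386,248.30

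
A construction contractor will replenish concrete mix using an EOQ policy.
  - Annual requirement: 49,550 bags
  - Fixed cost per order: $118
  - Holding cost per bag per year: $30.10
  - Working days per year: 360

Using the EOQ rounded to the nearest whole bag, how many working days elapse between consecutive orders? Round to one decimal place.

4.5 days

Q* = √(2·D·S / H) = √(2·49,550·118 / 30.1) = √388,498.3 ≈ 623.30 → Q = 623 bags
T = Q/D × 360 days = 623/49,550 × 360 = 4.526 days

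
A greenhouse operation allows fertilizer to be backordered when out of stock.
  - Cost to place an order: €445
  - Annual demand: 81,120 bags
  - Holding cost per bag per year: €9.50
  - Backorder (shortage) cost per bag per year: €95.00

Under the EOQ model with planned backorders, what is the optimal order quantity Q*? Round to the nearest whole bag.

2,891 bags

Q* = √(2DS/H) · √((H + b)/b)
   = √(2 × 81,120 × 445 / 9.5) · √((9.5 + 95) / 95)
   = 2,756.749 × 1.0488 ≈ 2,891.30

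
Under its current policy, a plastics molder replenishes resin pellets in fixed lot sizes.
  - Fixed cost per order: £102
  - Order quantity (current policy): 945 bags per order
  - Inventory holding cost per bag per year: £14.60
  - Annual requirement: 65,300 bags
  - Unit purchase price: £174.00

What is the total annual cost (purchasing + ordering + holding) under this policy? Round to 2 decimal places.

Orders/yr = 65,300/945 = 69.101; ordering cost = 69.101 × £102 = £7,048.25
Average inventory = 945/2 = 472.5; holding cost = 472.5 × £14.6 = £6,898.50
Purchase cost = D·C = 65,300 × 174 = £11,362,200.00
Total = £7,048.25 + £6,898.50 + £11,362,200.00 = £11,376,146.75

£11,376,146.75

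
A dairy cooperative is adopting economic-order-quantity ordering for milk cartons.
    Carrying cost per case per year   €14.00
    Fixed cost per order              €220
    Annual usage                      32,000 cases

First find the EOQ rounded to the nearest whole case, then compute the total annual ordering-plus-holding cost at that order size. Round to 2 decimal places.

€14,039.94

Q* = √(2·D·S / H) = √(2·32,000·220 / 14) = √1,005,714.3 ≈ 1,002.85 → Q = 1,003 cases
Ordering: D/Q × S = 32,000/1,003 × €220 = €7,018.94
Holding:  Q/2 × H = 1,003/2 × €14 = €7,021.00
Total = €7,018.94 + €7,021.00 = €14,039.94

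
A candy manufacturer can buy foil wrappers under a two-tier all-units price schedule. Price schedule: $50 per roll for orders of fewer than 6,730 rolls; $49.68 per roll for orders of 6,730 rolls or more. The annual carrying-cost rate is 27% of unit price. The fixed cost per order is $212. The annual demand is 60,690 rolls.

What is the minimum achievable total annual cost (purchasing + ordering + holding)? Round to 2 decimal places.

H₁ = 27%×$50 = $13.5000;  H₂ = 27%×$49.68 = $13.4136
EOQ₁ = √(2×60,690×212/13.5000) = 1,380.62  (< 6,730, feasible at tier 1)
EOQ₂ = √(2×60,690×212/13.4136) = 1,385.06  (< 6,730 → use Q = 6,730 at tier-2 price)
TC(tier 1 (EOQ₁), Q≈1,380.6) = $3,053,138.39
TC(tier 2, Q≈6,730.0) = $3,062,127.74
Minimum at tier 1 (EOQ₁): $3,053,138.39

$3,053,138.39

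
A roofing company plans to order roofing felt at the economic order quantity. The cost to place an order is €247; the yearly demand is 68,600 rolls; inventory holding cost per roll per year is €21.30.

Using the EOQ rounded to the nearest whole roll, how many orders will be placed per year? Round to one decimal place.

54.4 orders per year

2DS/H = 2·68,600·247/21.3 = 1,591,004.69
EOQ = √1,591,004.69 ≈ 1,261.35 → Q = 1,261
N = D/Q = 68,600/1,261 ≈ 54.401 orders/yr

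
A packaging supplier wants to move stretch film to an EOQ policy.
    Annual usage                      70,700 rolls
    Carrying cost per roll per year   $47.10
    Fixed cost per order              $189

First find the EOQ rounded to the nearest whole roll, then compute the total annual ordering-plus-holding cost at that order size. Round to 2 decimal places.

$35,478.57

2DS/H = 2·70,700·189/47.1 = 567,401.27
EOQ = √567,401.27 ≈ 753.26 → Q = 753 rolls
Annual ordering cost = (D/Q)·S = (70,700/753) × 189 = $17,745.42
Annual holding cost  = (Q/2)·H = (753/2) × 47.1 = $17,733.15
Total = $17,745.42 + $17,733.15 = $35,478.57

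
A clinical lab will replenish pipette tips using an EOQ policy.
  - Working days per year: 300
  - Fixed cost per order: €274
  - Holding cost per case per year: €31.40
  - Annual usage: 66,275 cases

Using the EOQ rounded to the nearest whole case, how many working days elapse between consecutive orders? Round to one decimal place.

Q* = √(2·D·S / H) = √(2·66,275·274 / 31.4) = √1,156,646.5 ≈ 1,075.48 → Q = 1,075 cases
Days between orders = 300 / (D/Q) = 300 / 61.651 ≈ 4.866

4.9 days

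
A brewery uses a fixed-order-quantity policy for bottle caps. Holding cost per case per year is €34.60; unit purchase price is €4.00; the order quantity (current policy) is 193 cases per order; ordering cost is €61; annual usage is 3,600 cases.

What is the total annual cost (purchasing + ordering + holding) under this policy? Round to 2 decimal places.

Ordering: D/Q × S = 3,600/193 × €61 = €1,137.82
Holding:  Q/2 × H = 193/2 × €34.6 = €3,338.90
Purchase cost = D·C = 3,600 × 4 = €14,400.00
Total = €1,137.82 + €3,338.90 + €14,400.00 = €18,876.72

€18,876.72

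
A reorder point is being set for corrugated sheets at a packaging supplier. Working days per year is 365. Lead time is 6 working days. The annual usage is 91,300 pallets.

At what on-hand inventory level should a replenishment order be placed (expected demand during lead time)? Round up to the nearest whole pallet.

1,501 pallets

Daily demand d = 91,300 / 365 = 250.137 pallets/day
Demand during lead time = 250.137 × 6 = 1,500.82
Reorder point = 1,500.82 → round up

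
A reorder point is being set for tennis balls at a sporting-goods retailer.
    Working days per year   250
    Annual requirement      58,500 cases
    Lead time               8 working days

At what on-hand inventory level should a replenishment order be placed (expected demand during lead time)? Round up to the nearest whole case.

Daily demand d = 58,500 / 250 = 234.000 cases/day
Demand during lead time = 234.000 × 8 = 1,872.00
Reorder point = 1,872.00 → round up

1,872 cases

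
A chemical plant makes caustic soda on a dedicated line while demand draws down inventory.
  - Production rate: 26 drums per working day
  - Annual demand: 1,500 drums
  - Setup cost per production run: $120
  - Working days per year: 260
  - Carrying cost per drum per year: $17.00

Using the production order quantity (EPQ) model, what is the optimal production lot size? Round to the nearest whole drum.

d = 1,500/260 = 5.7692 drums/day;  effective holding cost H(1 − d/p) = 17·(1 − 5.7692/26) = 13.22781
Q* = √(2DS / H_eff) = √(2·1,500·120 / 13.22781) ≈ 164.97

165 drums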